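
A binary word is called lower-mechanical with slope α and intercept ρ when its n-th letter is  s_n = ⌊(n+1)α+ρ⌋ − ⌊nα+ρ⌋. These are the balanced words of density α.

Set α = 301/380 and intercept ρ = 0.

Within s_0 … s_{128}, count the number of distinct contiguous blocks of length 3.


t_n = ⌊(n·301)/380⌋ for n = 0 … 129:
  n=0…9: ⌊0/380⌋=0 ⌊301/380⌋=0 ⌊602/380⌋=1 ⌊903/380⌋=2 ⌊1204/380⌋=3 ⌊1505/380⌋=3 ⌊1806/380⌋=4 ⌊2107/380⌋=5 ⌊2408/380⌋=6 ⌊2709/380⌋=7
  n=10…19: ⌊3010/380⌋=7 ⌊3311/380⌋=8 ⌊3612/380⌋=9 ⌊3913/380⌋=10 ⌊4214/380⌋=11 ⌊4515/380⌋=11 ⌊4816/380⌋=12 ⌊5117/380⌋=13 ⌊5418/380⌋=14 ⌊5719/380⌋=15
  n=20…29: ⌊6020/380⌋=15 ⌊6321/380⌋=16 ⌊6622/380⌋=17 ⌊6923/380⌋=18 ⌊7224/380⌋=19 ⌊7525/380⌋=19 ⌊7826/380⌋=20 ⌊8127/380⌋=21 ⌊8428/380⌋=22 ⌊8729/380⌋=22
  n=30…39: ⌊9030/380⌋=23 ⌊9331/380⌋=24 ⌊9632/380⌋=25 ⌊9933/380⌋=26 ⌊10234/380⌋=26 ⌊10535/380⌋=27 ⌊10836/380⌋=28 ⌊11137/380⌋=29 ⌊11438/380⌋=30 ⌊11739/380⌋=30
  n=40…49: ⌊12040/380⌋=31 ⌊12341/380⌋=32 ⌊12642/380⌋=33 ⌊12943/380⌋=34 ⌊13244/380⌋=34 ⌊13545/380⌋=35 ⌊13846/380⌋=36 ⌊14147/380⌋=37 ⌊14448/380⌋=38 ⌊14749/380⌋=38
  n=50…59: ⌊15050/380⌋=39 ⌊15351/380⌋=40 ⌊15652/380⌋=41 ⌊15953/380⌋=41 ⌊16254/380⌋=42 ⌊16555/380⌋=43 ⌊16856/380⌋=44 ⌊17157/380⌋=45 ⌊17458/380⌋=45 ⌊17759/380⌋=46
  n=60…69: ⌊18060/380⌋=47 ⌊18361/380⌋=48 ⌊18662/380⌋=49 ⌊18963/380⌋=49 ⌊19264/380⌋=50 ⌊19565/380⌋=51 ⌊19866/380⌋=52 ⌊20167/380⌋=53 ⌊20468/380⌋=53 ⌊20769/380⌋=54
  n=70…79: ⌊21070/380⌋=55 ⌊21371/380⌋=56 ⌊21672/380⌋=57 ⌊21973/380⌋=57 ⌊22274/380⌋=58 ⌊22575/380⌋=59 ⌊22876/380⌋=60 ⌊23177/380⌋=60 ⌊23478/380⌋=61 ⌊23779/380⌋=62
  n=80…89: ⌊24080/380⌋=63 ⌊24381/380⌋=64 ⌊24682/380⌋=64 ⌊24983/380⌋=65 ⌊25284/380⌋=66 ⌊25585/380⌋=67 ⌊25886/380⌋=68 ⌊26187/380⌋=68 ⌊26488/380⌋=69 ⌊26789/380⌋=70
  n=90…99: ⌊27090/380⌋=71 ⌊27391/380⌋=72 ⌊27692/380⌋=72 ⌊27993/380⌋=73 ⌊28294/380⌋=74 ⌊28595/380⌋=75 ⌊28896/380⌋=76 ⌊29197/380⌋=76 ⌊29498/380⌋=77 ⌊29799/380⌋=78
  n=100…109: ⌊30100/380⌋=79 ⌊30401/380⌋=80 ⌊30702/380⌋=80 ⌊31003/380⌋=81 ⌊31304/380⌋=82 ⌊31605/380⌋=83 ⌊31906/380⌋=83 ⌊32207/380⌋=84 ⌊32508/380⌋=85 ⌊32809/380⌋=86
  n=110…119: ⌊33110/380⌋=87 ⌊33411/380⌋=87 ⌊33712/380⌋=88 ⌊34013/380⌋=89 ⌊34314/380⌋=90 ⌊34615/380⌋=91 ⌊34916/380⌋=91 ⌊35217/380⌋=92 ⌊35518/380⌋=93 ⌊35819/380⌋=94
  n=120…129: ⌊36120/380⌋=95 ⌊36421/380⌋=95 ⌊36722/380⌋=96 ⌊37023/380⌋=97 ⌊37324/380⌋=98 ⌊37625/380⌋=99 ⌊37926/380⌋=99 ⌊38227/380⌋=100 ⌊38528/380⌋=101 ⌊38829/380⌋=102
s_n = t_(n+1) − t_n for n = 0 … 128 gives
prefix = 011101111011110111101111011101111011110111101111011101111011110111101111011101111011110111101111011110111011110111101111011110111
slide a length-3 window over [0..2] … [126..128] (127 windows); first occurrence of each distinct factor:
  [  0..  2] 011
  [  1..  3] 111
  [  2..  4] 110
  [  3..  5] 101
  (the other 123 windows repeat one of these)
distinct factors: {011, 101, 110, 111}
count = 4  (Sturmian bound for length 3 is 4)

4


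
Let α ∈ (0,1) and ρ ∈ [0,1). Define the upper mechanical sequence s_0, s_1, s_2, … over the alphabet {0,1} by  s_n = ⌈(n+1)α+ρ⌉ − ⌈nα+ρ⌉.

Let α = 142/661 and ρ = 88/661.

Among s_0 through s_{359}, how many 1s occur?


#1s = Σ_{n=0}^{359} s_n = Σ_{n=0}^{359} (⌈(n+1)α+ρ⌉ − ⌈nα+ρ⌉)
the sum telescopes: every ⌈nα+ρ⌉ with 0 < n < 360 appears once with + and once with −, leaving ⌈360α+ρ⌉ − ⌈0·α+ρ⌉
360α + ρ = (360·142 + 88) / 661 = 51208/661
ρ = 88/661
⌈51208/661⌉ = 78,  ⌈88/661⌉ = 1
#1s = 78 − 1 = 77

77


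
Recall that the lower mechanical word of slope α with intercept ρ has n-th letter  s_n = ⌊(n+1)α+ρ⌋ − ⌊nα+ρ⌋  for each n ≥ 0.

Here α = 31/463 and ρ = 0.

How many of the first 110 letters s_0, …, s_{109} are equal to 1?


#1s = Σ_{n=0}^{109} s_n = Σ_{n=0}^{109} (⌊(n+1)α+ρ⌋ − ⌊nα+ρ⌋)
the sum telescopes: every ⌊nα+ρ⌋ with 0 < n < 110 appears once with + and once with −, leaving ⌊110α+ρ⌋ − ⌊0·α+ρ⌋
110α + ρ = (110·31) / 463 = 3410/463
ρ = 0/463
⌊3410/463⌋ = 7,  ⌊0/463⌋ = 0
#1s = 7 − 0 = 7

7


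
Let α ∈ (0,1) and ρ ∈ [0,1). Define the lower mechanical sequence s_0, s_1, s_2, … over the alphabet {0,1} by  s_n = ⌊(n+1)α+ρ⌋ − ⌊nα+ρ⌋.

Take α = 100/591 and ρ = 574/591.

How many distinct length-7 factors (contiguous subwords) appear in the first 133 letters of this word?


t_n = ⌊(n·100+574)/591⌋ for n = 0 … 133:
  n=0…9: ⌊574/591⌋=0 ⌊674/591⌋=1 ⌊774/591⌋=1 ⌊874/591⌋=1 ⌊974/591⌋=1 ⌊1074/591⌋=1 ⌊1174/591⌋=1 ⌊1274/591⌋=2 ⌊1374/591⌋=2 ⌊1474/591⌋=2
  n=10…19: ⌊1574/591⌋=2 ⌊1674/591⌋=2 ⌊1774/591⌋=3 ⌊1874/591⌋=3 ⌊1974/591⌋=3 ⌊2074/591⌋=3 ⌊2174/591⌋=3 ⌊2274/591⌋=3 ⌊2374/591⌋=4 ⌊2474/591⌋=4
  n=20…29: ⌊2574/591⌋=4 ⌊2674/591⌋=4 ⌊2774/591⌋=4 ⌊2874/591⌋=4 ⌊2974/591⌋=5 ⌊3074/591⌋=5 ⌊3174/591⌋=5 ⌊3274/591⌋=5 ⌊3374/591⌋=5 ⌊3474/591⌋=5
  n=30…39: ⌊3574/591⌋=6 ⌊3674/591⌋=6 ⌊3774/591⌋=6 ⌊3874/591⌋=6 ⌊3974/591⌋=6 ⌊4074/591⌋=6 ⌊4174/591⌋=7 ⌊4274/591⌋=7 ⌊4374/591⌋=7 ⌊4474/591⌋=7
  n=40…49: ⌊4574/591⌋=7 ⌊4674/591⌋=7 ⌊4774/591⌋=8 ⌊4874/591⌋=8 ⌊4974/591⌋=8 ⌊5074/591⌋=8 ⌊5174/591⌋=8 ⌊5274/591⌋=8 ⌊5374/591⌋=9 ⌊5474/591⌋=9
  n=50…59: ⌊5574/591⌋=9 ⌊5674/591⌋=9 ⌊5774/591⌋=9 ⌊5874/591⌋=9 ⌊5974/591⌋=10 ⌊6074/591⌋=10 ⌊6174/591⌋=10 ⌊6274/591⌋=10 ⌊6374/591⌋=10 ⌊6474/591⌋=10
  n=60…69: ⌊6574/591⌋=11 ⌊6674/591⌋=11 ⌊6774/591⌋=11 ⌊6874/591⌋=11 ⌊6974/591⌋=11 ⌊7074/591⌋=11 ⌊7174/591⌋=12 ⌊7274/591⌋=12 ⌊7374/591⌋=12 ⌊7474/591⌋=12
  n=70…79: ⌊7574/591⌋=12 ⌊7674/591⌋=12 ⌊7774/591⌋=13 ⌊7874/591⌋=13 ⌊7974/591⌋=13 ⌊8074/591⌋=13 ⌊8174/591⌋=13 ⌊8274/591⌋=14 ⌊8374/591⌋=14 ⌊8474/591⌋=14
  n=80…89: ⌊8574/591⌋=14 ⌊8674/591⌋=14 ⌊8774/591⌋=14 ⌊8874/591⌋=15 ⌊8974/591⌋=15 ⌊9074/591⌋=15 ⌊9174/591⌋=15 ⌊9274/591⌋=15 ⌊9374/591⌋=15 ⌊9474/591⌋=16
  n=90…99: ⌊9574/591⌋=16 ⌊9674/591⌋=16 ⌊9774/591⌋=16 ⌊9874/591⌋=16 ⌊9974/591⌋=16 ⌊10074/591⌋=17 ⌊10174/591⌋=17 ⌊10274/591⌋=17 ⌊10374/591⌋=17 ⌊10474/591⌋=17
  n=100…109: ⌊10574/591⌋=17 ⌊10674/591⌋=18 ⌊10774/591⌋=18 ⌊10874/591⌋=18 ⌊10974/591⌋=18 ⌊11074/591⌋=18 ⌊11174/591⌋=18 ⌊11274/591⌋=19 ⌊11374/591⌋=19 ⌊11474/591⌋=19
  n=110…119: ⌊11574/591⌋=19 ⌊11674/591⌋=19 ⌊11774/591⌋=19 ⌊11874/591⌋=20 ⌊11974/591⌋=20 ⌊12074/591⌋=20 ⌊12174/591⌋=20 ⌊12274/591⌋=20 ⌊12374/591⌋=20 ⌊12474/591⌋=21
  n=120…129: ⌊12574/591⌋=21 ⌊12674/591⌋=21 ⌊12774/591⌋=21 ⌊12874/591⌋=21 ⌊12974/591⌋=21 ⌊13074/591⌋=22 ⌊13174/591⌋=22 ⌊13274/591⌋=22 ⌊13374/591⌋=22 ⌊13474/591⌋=22
  n=130…133: ⌊13574/591⌋=22 ⌊13674/591⌋=23 ⌊13774/591⌋=23 ⌊13874/591⌋=23
s_n = t_(n+1) − t_n for n = 0 … 132 gives
prefix = 1000001000010000010000010000010000010000010000010000010000010000010000010000100000100000100000100000100000100000100000100000100000100
slide a length-7 window over [0..6] … [126..132] (127 windows); first occurrence of each distinct factor:
  [  0..  6] 1000001
  [  1..  7] 0000010
  [  2..  8] 0000100
  [  3..  9] 0001000
  [  4.. 10] 0010000
  [  5.. 11] 0100001
  [  6.. 12] 1000010
  [ 10.. 16] 0100000
  (the other 119 windows repeat one of these)
distinct factors: {0000010, 0000100, 0001000, 0010000, 0100000, 0100001, 1000001, 1000010}
count = 8  (Sturmian bound for length 7 is 8)

8


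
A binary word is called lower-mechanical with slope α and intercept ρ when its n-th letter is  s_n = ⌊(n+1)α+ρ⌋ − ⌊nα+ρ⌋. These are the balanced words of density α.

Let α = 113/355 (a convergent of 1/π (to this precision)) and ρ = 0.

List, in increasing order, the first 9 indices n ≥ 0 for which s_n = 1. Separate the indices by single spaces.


n=0: ⌊113/355⌋−⌊0/355⌋ = 0−0 = 0
n=1: ⌊226/355⌋−⌊113/355⌋ = 0−0 = 0
n=2: ⌊339/355⌋−⌊226/355⌋ = 0−0 = 0
n=3: ⌊452/355⌋−⌊339/355⌋ = 1−0 = 1  ← one
n=4: ⌊565/355⌋−⌊452/355⌋ = 1−1 = 0
n=5: ⌊678/355⌋−⌊565/355⌋ = 1−1 = 0
n=6: ⌊791/355⌋−⌊678/355⌋ = 2−1 = 1  ← one
n=7: ⌊904/355⌋−⌊791/355⌋ = 2−2 = 0
n=8: ⌊1017/355⌋−⌊904/355⌋ = 2−2 = 0
n=9: ⌊1130/355⌋−⌊1017/355⌋ = 3−2 = 1  ← one
n=10: ⌊1243/355⌋−⌊1130/355⌋ = 3−3 = 0
n=11: ⌊1356/355⌋−⌊1243/355⌋ = 3−3 = 0
n=12: ⌊1469/355⌋−⌊1356/355⌋ = 4−3 = 1  ← one
n=13: ⌊1582/355⌋−⌊1469/355⌋ = 4−4 = 0
n=14: ⌊1695/355⌋−⌊1582/355⌋ = 4−4 = 0
n=15: ⌊1808/355⌋−⌊1695/355⌋ = 5−4 = 1  ← one
n=16: ⌊1921/355⌋−⌊1808/355⌋ = 5−5 = 0
n=17: ⌊2034/355⌋−⌊1921/355⌋ = 5−5 = 0
n=18: ⌊2147/355⌋−⌊2034/355⌋ = 6−5 = 1  ← one
n=19: ⌊2260/355⌋−⌊2147/355⌋ = 6−6 = 0
n=20: ⌊2373/355⌋−⌊2260/355⌋ = 6−6 = 0
n=21: ⌊2486/355⌋−⌊2373/355⌋ = 7−6 = 1  ← one
n=22: ⌊2599/355⌋−⌊2486/355⌋ = 7−7 = 0
n=23: ⌊2712/355⌋−⌊2599/355⌋ = 7−7 = 0
n=24: ⌊2825/355⌋−⌊2712/355⌋ = 7−7 = 0
n=25: ⌊2938/355⌋−⌊2825/355⌋ = 8−7 = 1  ← one
n=26: ⌊3051/355⌋−⌊2938/355⌋ = 8−8 = 0
n=27: ⌊3164/355⌋−⌊3051/355⌋ = 8−8 = 0
n=28: ⌊3277/355⌋−⌊3164/355⌋ = 9−8 = 1  ← one
positions of the first 9 ones: 3 6 9 12 15 18 21 25 28

3 6 9 12 15 18 21 25 28


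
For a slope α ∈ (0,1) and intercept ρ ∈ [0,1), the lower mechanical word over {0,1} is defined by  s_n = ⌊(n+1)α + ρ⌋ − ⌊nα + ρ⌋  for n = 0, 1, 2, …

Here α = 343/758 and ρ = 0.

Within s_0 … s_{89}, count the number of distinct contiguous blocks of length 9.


t_n = ⌊(n·343)/758⌋ for n = 0 … 90:
  n=0…9: ⌊0/758⌋=0 ⌊343/758⌋=0 ⌊686/758⌋=0 ⌊1029/758⌋=1 ⌊1372/758⌋=1 ⌊1715/758⌋=2 ⌊2058/758⌋=2 ⌊2401/758⌋=3 ⌊2744/758⌋=3 ⌊3087/758⌋=4
  n=10…19: ⌊3430/758⌋=4 ⌊3773/758⌋=4 ⌊4116/758⌋=5 ⌊4459/758⌋=5 ⌊4802/758⌋=6 ⌊5145/758⌋=6 ⌊5488/758⌋=7 ⌊5831/758⌋=7 ⌊6174/758⌋=8 ⌊6517/758⌋=8
  n=20…29: ⌊6860/758⌋=9 ⌊7203/758⌋=9 ⌊7546/758⌋=9 ⌊7889/758⌋=10 ⌊8232/758⌋=10 ⌊8575/758⌋=11 ⌊8918/758⌋=11 ⌊9261/758⌋=12 ⌊9604/758⌋=12 ⌊9947/758⌋=13
  n=30…39: ⌊10290/758⌋=13 ⌊10633/758⌋=14 ⌊10976/758⌋=14 ⌊11319/758⌋=14 ⌊11662/758⌋=15 ⌊12005/758⌋=15 ⌊12348/758⌋=16 ⌊12691/758⌋=16 ⌊13034/758⌋=17 ⌊13377/758⌋=17
  n=40…49: ⌊13720/758⌋=18 ⌊14063/758⌋=18 ⌊14406/758⌋=19 ⌊14749/758⌋=19 ⌊15092/758⌋=19 ⌊15435/758⌋=20 ⌊15778/758⌋=20 ⌊16121/758⌋=21 ⌊16464/758⌋=21 ⌊16807/758⌋=22
  n=50…59: ⌊17150/758⌋=22 ⌊17493/758⌋=23 ⌊17836/758⌋=23 ⌊18179/758⌋=23 ⌊18522/758⌋=24 ⌊18865/758⌋=24 ⌊19208/758⌋=25 ⌊19551/758⌋=25 ⌊19894/758⌋=26 ⌊20237/758⌋=26
  n=60…69: ⌊20580/758⌋=27 ⌊20923/758⌋=27 ⌊21266/758⌋=28 ⌊21609/758⌋=28 ⌊21952/758⌋=28 ⌊22295/758⌋=29 ⌊22638/758⌋=29 ⌊22981/758⌋=30 ⌊23324/758⌋=30 ⌊23667/758⌋=31
  n=70…79: ⌊24010/758⌋=31 ⌊24353/758⌋=32 ⌊24696/758⌋=32 ⌊25039/758⌋=33 ⌊25382/758⌋=33 ⌊25725/758⌋=33 ⌊26068/758⌋=34 ⌊26411/758⌋=34 ⌊26754/758⌋=35 ⌊27097/758⌋=35
  n=80…89: ⌊27440/758⌋=36 ⌊27783/758⌋=36 ⌊28126/758⌋=37 ⌊28469/758⌋=37 ⌊28812/758⌋=38 ⌊29155/758⌋=38 ⌊29498/758⌋=38 ⌊29841/758⌋=39 ⌊30184/758⌋=39 ⌊30527/758⌋=40
  n=90: ⌊30870/758⌋=40
s_n = t_(n+1) − t_n for n = 0 … 89 gives
prefix = 001010101001010101010010101010100101010101001010101001010101010010101010100101010101001010
slide a length-9 window over [0..8] … [81..89] (82 windows); first occurrence of each distinct factor:
  [  0..  8] 001010101
  [  1..  9] 010101010
  [  2.. 10] 101010100
  [  3.. 11] 010101001
  [  4.. 12] 101010010
  [  5.. 13] 010100101
  [  6.. 14] 101001010
  [  7.. 15] 010010101
  [  8.. 16] 100101010
  [ 11.. 19] 101010101
  (the other 72 windows repeat one of these)
distinct factors: {001010101, 010010101, 010100101, 010101001, 010101010, 100101010, 101001010, 101010010, 101010100, 101010101}
count = 10  (Sturmian bound for length 9 is 10)

10


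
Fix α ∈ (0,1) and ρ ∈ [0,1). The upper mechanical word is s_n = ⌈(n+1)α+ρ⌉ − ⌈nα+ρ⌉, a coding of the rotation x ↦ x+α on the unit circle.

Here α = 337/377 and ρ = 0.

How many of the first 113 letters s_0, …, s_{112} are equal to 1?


#1s = Σ_{n=0}^{112} s_n = Σ_{n=0}^{112} (⌈(n+1)α+ρ⌉ − ⌈nα+ρ⌉)
the sum telescopes: every ⌈nα+ρ⌉ with 0 < n < 113 appears once with + and once with −, leaving ⌈113α+ρ⌉ − ⌈0·α+ρ⌉
113α + ρ = (113·337) / 377 = 38081/377
ρ = 0/377
⌈38081/377⌉ = 102,  ⌈0/377⌉ = 0
#1s = 102 − 0 = 102

102


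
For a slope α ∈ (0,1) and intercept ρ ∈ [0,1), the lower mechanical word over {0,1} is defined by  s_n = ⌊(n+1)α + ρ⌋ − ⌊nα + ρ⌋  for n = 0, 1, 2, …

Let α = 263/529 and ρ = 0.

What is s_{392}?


(n+1)α + ρ = (393·263) / 529 = 103359/529
nα + ρ     = (392·263) / 529 = 103096/529
⌊103359/529⌋ = 195,  ⌊103096/529⌋ = 194
s_{392} = 195 − 194 = 1

1


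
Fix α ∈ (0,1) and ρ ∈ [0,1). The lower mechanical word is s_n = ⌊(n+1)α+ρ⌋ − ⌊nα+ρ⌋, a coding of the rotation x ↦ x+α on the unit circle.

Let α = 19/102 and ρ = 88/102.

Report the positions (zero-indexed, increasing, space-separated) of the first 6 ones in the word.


n=0: ⌊107/102⌋−⌊88/102⌋ = 1−0 = 1  ← one
n=1: ⌊126/102⌋−⌊107/102⌋ = 1−1 = 0
n=2: ⌊145/102⌋−⌊126/102⌋ = 1−1 = 0
n=3: ⌊164/102⌋−⌊145/102⌋ = 1−1 = 0
n=4: ⌊183/102⌋−⌊164/102⌋ = 1−1 = 0
n=5: ⌊202/102⌋−⌊183/102⌋ = 1−1 = 0
n=6: ⌊221/102⌋−⌊202/102⌋ = 2−1 = 1  ← one
n=7: ⌊240/102⌋−⌊221/102⌋ = 2−2 = 0
n=8: ⌊259/102⌋−⌊240/102⌋ = 2−2 = 0
n=9: ⌊278/102⌋−⌊259/102⌋ = 2−2 = 0
n=10: ⌊297/102⌋−⌊278/102⌋ = 2−2 = 0
n=11: ⌊316/102⌋−⌊297/102⌋ = 3−2 = 1  ← one
n=12: ⌊335/102⌋−⌊316/102⌋ = 3−3 = 0
n=13: ⌊354/102⌋−⌊335/102⌋ = 3−3 = 0
n=14: ⌊373/102⌋−⌊354/102⌋ = 3−3 = 0
n=15: ⌊392/102⌋−⌊373/102⌋ = 3−3 = 0
n=16: ⌊411/102⌋−⌊392/102⌋ = 4−3 = 1  ← one
n=17: ⌊430/102⌋−⌊411/102⌋ = 4−4 = 0
n=18: ⌊449/102⌋−⌊430/102⌋ = 4−4 = 0
n=19: ⌊468/102⌋−⌊449/102⌋ = 4−4 = 0
n=20: ⌊487/102⌋−⌊468/102⌋ = 4−4 = 0
n=21: ⌊506/102⌋−⌊487/102⌋ = 4−4 = 0
n=22: ⌊525/102⌋−⌊506/102⌋ = 5−4 = 1  ← one
n=23: ⌊544/102⌋−⌊525/102⌋ = 5−5 = 0
n=24: ⌊563/102⌋−⌊544/102⌋ = 5−5 = 0
n=25: ⌊582/102⌋−⌊563/102⌋ = 5−5 = 0
n=26: ⌊601/102⌋−⌊582/102⌋ = 5−5 = 0
n=27: ⌊620/102⌋−⌊601/102⌋ = 6−5 = 1  ← one
positions of the first 6 ones: 0 6 11 16 22 27

0 6 11 16 22 27


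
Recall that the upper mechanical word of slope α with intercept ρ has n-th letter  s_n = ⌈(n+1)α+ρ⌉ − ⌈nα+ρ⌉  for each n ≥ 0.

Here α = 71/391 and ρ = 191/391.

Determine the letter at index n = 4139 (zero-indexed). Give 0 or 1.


0

(n+1)α + ρ = (4140·71 + 191) / 391 = 294131/391
nα + ρ     = (4139·71 + 191) / 391 = 294060/391
⌈294131/391⌉ = 753,  ⌈294060/391⌉ = 753
s_{4139} = 753 − 753 = 0


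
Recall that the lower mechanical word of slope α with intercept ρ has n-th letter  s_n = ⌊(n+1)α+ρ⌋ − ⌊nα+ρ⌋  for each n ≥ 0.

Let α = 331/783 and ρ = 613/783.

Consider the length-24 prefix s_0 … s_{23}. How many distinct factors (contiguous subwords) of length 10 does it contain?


t_n = ⌊(n·331+613)/783⌋ for n = 0 … 24:
  n=0…9: ⌊613/783⌋=0 ⌊944/783⌋=1 ⌊1275/783⌋=1 ⌊1606/783⌋=2 ⌊1937/783⌋=2 ⌊2268/783⌋=2 ⌊2599/783⌋=3 ⌊2930/783⌋=3 ⌊3261/783⌋=4 ⌊3592/783⌋=4
  n=10…19: ⌊3923/783⌋=5 ⌊4254/783⌋=5 ⌊4585/783⌋=5 ⌊4916/783⌋=6 ⌊5247/783⌋=6 ⌊5578/783⌋=7 ⌊5909/783⌋=7 ⌊6240/783⌋=7 ⌊6571/783⌋=8 ⌊6902/783⌋=8
  n=20…24: ⌊7233/783⌋=9 ⌊7564/783⌋=9 ⌊7895/783⌋=10 ⌊8226/783⌋=10 ⌊8557/783⌋=10
s_n = t_(n+1) − t_n for n = 0 … 23 gives
prefix = 101001010100101001010100
slide a length-10 window over [0..9] … [14..23] (15 windows); first occurrence of each distinct factor:
  [  0..  9] 1010010101
  [  1.. 10] 0100101010
  [  2.. 11] 1001010100
  [  3.. 12] 0010101001
  [  4.. 13] 0101010010
  [  5.. 14] 1010100101
  [  6.. 15] 0101001010
  [  7.. 16] 1010010100
  [  8.. 17] 0100101001
  [  9.. 18] 1001010010
  [ 10.. 19] 0010100101
  (the other 4 windows repeat one of these)
distinct factors: {0010100101, 0010101001, 0100101001, 0100101010, 0101001010, 0101010010, 1001010010, 1001010100, 1010010100, 1010010101, 1010100101}
count = 11  (Sturmian bound for length 10 is 11)

11


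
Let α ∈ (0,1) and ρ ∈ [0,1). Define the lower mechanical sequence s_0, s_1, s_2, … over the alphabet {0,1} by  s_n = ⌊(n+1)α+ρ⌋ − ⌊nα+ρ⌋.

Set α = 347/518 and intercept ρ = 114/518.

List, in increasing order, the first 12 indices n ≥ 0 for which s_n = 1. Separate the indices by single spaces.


n=0: ⌊461/518⌋−⌊114/518⌋ = 0−0 = 0
n=1: ⌊808/518⌋−⌊461/518⌋ = 1−0 = 1  ← one
n=2: ⌊1155/518⌋−⌊808/518⌋ = 2−1 = 1  ← one
n=3: ⌊1502/518⌋−⌊1155/518⌋ = 2−2 = 0
n=4: ⌊1849/518⌋−⌊1502/518⌋ = 3−2 = 1  ← one
n=5: ⌊2196/518⌋−⌊1849/518⌋ = 4−3 = 1  ← one
n=6: ⌊2543/518⌋−⌊2196/518⌋ = 4−4 = 0
n=7: ⌊2890/518⌋−⌊2543/518⌋ = 5−4 = 1  ← one
n=8: ⌊3237/518⌋−⌊2890/518⌋ = 6−5 = 1  ← one
n=9: ⌊3584/518⌋−⌊3237/518⌋ = 6−6 = 0
n=10: ⌊3931/518⌋−⌊3584/518⌋ = 7−6 = 1  ← one
n=11: ⌊4278/518⌋−⌊3931/518⌋ = 8−7 = 1  ← one
n=12: ⌊4625/518⌋−⌊4278/518⌋ = 8−8 = 0
n=13: ⌊4972/518⌋−⌊4625/518⌋ = 9−8 = 1  ← one
n=14: ⌊5319/518⌋−⌊4972/518⌋ = 10−9 = 1  ← one
n=15: ⌊5666/518⌋−⌊5319/518⌋ = 10−10 = 0
n=16: ⌊6013/518⌋−⌊5666/518⌋ = 11−10 = 1  ← one
n=17: ⌊6360/518⌋−⌊6013/518⌋ = 12−11 = 1  ← one
positions of the first 12 ones: 1 2 4 5 7 8 10 11 13 14 16 17

1 2 4 5 7 8 10 11 13 14 16 17


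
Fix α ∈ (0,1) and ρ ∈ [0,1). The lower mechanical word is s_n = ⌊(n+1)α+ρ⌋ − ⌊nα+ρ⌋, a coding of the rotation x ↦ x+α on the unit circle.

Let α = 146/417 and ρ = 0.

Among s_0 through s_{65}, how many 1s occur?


23

#1s = Σ_{n=0}^{65} s_n = Σ_{n=0}^{65} (⌊(n+1)α+ρ⌋ − ⌊nα+ρ⌋)
the sum telescopes: every ⌊nα+ρ⌋ with 0 < n < 66 appears once with + and once with −, leaving ⌊66α+ρ⌋ − ⌊0·α+ρ⌋
66α + ρ = (66·146) / 417 = 9636/417
ρ = 0/417
⌊9636/417⌋ = 23,  ⌊0/417⌋ = 0
#1s = 23 − 0 = 23


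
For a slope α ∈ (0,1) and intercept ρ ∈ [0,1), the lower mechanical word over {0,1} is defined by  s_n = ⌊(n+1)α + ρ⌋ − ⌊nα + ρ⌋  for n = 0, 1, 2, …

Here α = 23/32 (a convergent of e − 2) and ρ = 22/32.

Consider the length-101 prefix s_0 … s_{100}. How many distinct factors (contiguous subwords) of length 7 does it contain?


t_n = ⌊(n·23+22)/32⌋ for n = 0 … 101:
  n=0…9: ⌊22/32⌋=0 ⌊45/32⌋=1 ⌊68/32⌋=2 ⌊91/32⌋=2 ⌊114/32⌋=3 ⌊137/32⌋=4 ⌊160/32⌋=5 ⌊183/32⌋=5 ⌊206/32⌋=6 ⌊229/32⌋=7
  n=10…19: ⌊252/32⌋=7 ⌊275/32⌋=8 ⌊298/32⌋=9 ⌊321/32⌋=10 ⌊344/32⌋=10 ⌊367/32⌋=11 ⌊390/32⌋=12 ⌊413/32⌋=12 ⌊436/32⌋=13 ⌊459/32⌋=14
  n=20…29: ⌊482/32⌋=15 ⌊505/32⌋=15 ⌊528/32⌋=16 ⌊551/32⌋=17 ⌊574/32⌋=17 ⌊597/32⌋=18 ⌊620/32⌋=19 ⌊643/32⌋=20 ⌊666/32⌋=20 ⌊689/32⌋=21
  n=30…39: ⌊712/32⌋=22 ⌊735/32⌋=22 ⌊758/32⌋=23 ⌊781/32⌋=24 ⌊804/32⌋=25 ⌊827/32⌋=25 ⌊850/32⌋=26 ⌊873/32⌋=27 ⌊896/32⌋=28 ⌊919/32⌋=28
  n=40…49: ⌊942/32⌋=29 ⌊965/32⌋=30 ⌊988/32⌋=30 ⌊1011/32⌋=31 ⌊1034/32⌋=32 ⌊1057/32⌋=33 ⌊1080/32⌋=33 ⌊1103/32⌋=34 ⌊1126/32⌋=35 ⌊1149/32⌋=35
  n=50…59: ⌊1172/32⌋=36 ⌊1195/32⌋=37 ⌊1218/32⌋=38 ⌊1241/32⌋=38 ⌊1264/32⌋=39 ⌊1287/32⌋=40 ⌊1310/32⌋=40 ⌊1333/32⌋=41 ⌊1356/32⌋=42 ⌊1379/32⌋=43
  n=60…69: ⌊1402/32⌋=43 ⌊1425/32⌋=44 ⌊1448/32⌋=45 ⌊1471/32⌋=45 ⌊1494/32⌋=46 ⌊1517/32⌋=47 ⌊1540/32⌋=48 ⌊1563/32⌋=48 ⌊1586/32⌋=49 ⌊1609/32⌋=50
  n=70…79: ⌊1632/32⌋=51 ⌊1655/32⌋=51 ⌊1678/32⌋=52 ⌊1701/32⌋=53 ⌊1724/32⌋=53 ⌊1747/32⌋=54 ⌊1770/32⌋=55 ⌊1793/32⌋=56 ⌊1816/32⌋=56 ⌊1839/32⌋=57
  n=80…89: ⌊1862/32⌋=58 ⌊1885/32⌋=58 ⌊1908/32⌋=59 ⌊1931/32⌋=60 ⌊1954/32⌋=61 ⌊1977/32⌋=61 ⌊2000/32⌋=62 ⌊2023/32⌋=63 ⌊2046/32⌋=63 ⌊2069/32⌋=64
  n=90…99: ⌊2092/32⌋=65 ⌊2115/32⌋=66 ⌊2138/32⌋=66 ⌊2161/32⌋=67 ⌊2184/32⌋=68 ⌊2207/32⌋=68 ⌊2230/32⌋=69 ⌊2253/32⌋=70 ⌊2276/32⌋=71 ⌊2299/32⌋=71
  n=100…101: ⌊2322/32⌋=72 ⌊2345/32⌋=73
s_n = t_(n+1) − t_n for n = 0 … 100 gives
prefix = 11011101101110110111011011101101110111011011101101110110111011011101110110111011011101101110110111011
slide a length-7 window over [0..6] … [94..100] (95 windows); first occurrence of each distinct factor:
  [  0..  6] 1101110
  [  1..  7] 1011101
  [  2..  8] 0111011
  [  3..  9] 1110110
  [  4.. 10] 1101101
  [  5.. 11] 1011011
  [  6.. 12] 0110111
  [ 31.. 37] 1110111
  (the other 87 windows repeat one of these)
distinct factors: {0110111, 0111011, 1011011, 1011101, 1101101, 1101110, 1110110, 1110111}
count = 8  (Sturmian bound for length 7 is 8)

8


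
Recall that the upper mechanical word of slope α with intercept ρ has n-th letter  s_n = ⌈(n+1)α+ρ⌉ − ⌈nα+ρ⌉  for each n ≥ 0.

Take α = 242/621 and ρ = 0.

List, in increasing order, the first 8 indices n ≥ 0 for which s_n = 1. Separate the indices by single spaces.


0 2 5 7 10 12 15 17

n=0: ⌈242/621⌉−⌈0/621⌉ = 1−0 = 1  ← one
n=1: ⌈484/621⌉−⌈242/621⌉ = 1−1 = 0
n=2: ⌈726/621⌉−⌈484/621⌉ = 2−1 = 1  ← one
n=3: ⌈968/621⌉−⌈726/621⌉ = 2−2 = 0
n=4: ⌈1210/621⌉−⌈968/621⌉ = 2−2 = 0
n=5: ⌈1452/621⌉−⌈1210/621⌉ = 3−2 = 1  ← one
n=6: ⌈1694/621⌉−⌈1452/621⌉ = 3−3 = 0
n=7: ⌈1936/621⌉−⌈1694/621⌉ = 4−3 = 1  ← one
n=8: ⌈2178/621⌉−⌈1936/621⌉ = 4−4 = 0
n=9: ⌈2420/621⌉−⌈2178/621⌉ = 4−4 = 0
n=10: ⌈2662/621⌉−⌈2420/621⌉ = 5−4 = 1  ← one
n=11: ⌈2904/621⌉−⌈2662/621⌉ = 5−5 = 0
n=12: ⌈3146/621⌉−⌈2904/621⌉ = 6−5 = 1  ← one
n=13: ⌈3388/621⌉−⌈3146/621⌉ = 6−6 = 0
n=14: ⌈3630/621⌉−⌈3388/621⌉ = 6−6 = 0
n=15: ⌈3872/621⌉−⌈3630/621⌉ = 7−6 = 1  ← one
n=16: ⌈4114/621⌉−⌈3872/621⌉ = 7−7 = 0
n=17: ⌈4356/621⌉−⌈4114/621⌉ = 8−7 = 1  ← one
positions of the first 8 ones: 0 2 5 7 10 12 15 17


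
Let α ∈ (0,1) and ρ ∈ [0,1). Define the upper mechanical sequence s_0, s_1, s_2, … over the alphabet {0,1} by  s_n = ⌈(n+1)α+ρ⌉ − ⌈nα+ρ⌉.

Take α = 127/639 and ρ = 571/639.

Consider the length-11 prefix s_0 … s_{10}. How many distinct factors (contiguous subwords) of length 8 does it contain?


t_n = ⌈(n·127+571)/639⌉ for n = 0 … 11:
  n=0…9: ⌈571/639⌉=1 ⌈698/639⌉=2 ⌈825/639⌉=2 ⌈952/639⌉=2 ⌈1079/639⌉=2 ⌈1206/639⌉=2 ⌈1333/639⌉=3 ⌈1460/639⌉=3 ⌈1587/639⌉=3 ⌈1714/639⌉=3
  n=10…11: ⌈1841/639⌉=3 ⌈1968/639⌉=4
s_n = t_(n+1) − t_n for n = 0 … 10 gives
prefix = 10000100001
slide a length-8 window over [0..7] … [3..10] (4 windows); first occurrence of each distinct factor:
  [  0..  7] 10000100
  [  1..  8] 00001000
  [  2..  9] 00010000
  [  3.. 10] 00100001
distinct factors: {00001000, 00010000, 00100001, 10000100}
count = 4  (Sturmian bound for length 8 is 9)

4


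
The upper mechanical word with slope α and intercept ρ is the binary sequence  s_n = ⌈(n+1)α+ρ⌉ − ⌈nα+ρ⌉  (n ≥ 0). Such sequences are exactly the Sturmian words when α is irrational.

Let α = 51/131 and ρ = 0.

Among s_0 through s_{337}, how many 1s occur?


#1s = Σ_{n=0}^{337} s_n = Σ_{n=0}^{337} (⌈(n+1)α+ρ⌉ − ⌈nα+ρ⌉)
the sum telescopes: every ⌈nα+ρ⌉ with 0 < n < 338 appears once with + and once with −, leaving ⌈338α+ρ⌉ − ⌈0·α+ρ⌉
338α + ρ = (338·51) / 131 = 17238/131
ρ = 0/131
⌈17238/131⌉ = 132,  ⌈0/131⌉ = 0
#1s = 132 − 0 = 132

132


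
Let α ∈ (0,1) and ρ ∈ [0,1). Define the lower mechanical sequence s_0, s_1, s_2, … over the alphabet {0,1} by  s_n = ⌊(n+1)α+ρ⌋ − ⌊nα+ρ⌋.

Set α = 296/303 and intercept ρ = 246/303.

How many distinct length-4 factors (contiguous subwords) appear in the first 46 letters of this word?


5

t_n = ⌊(n·296+246)/303⌋ for n = 0 … 46:
  n=0…9: ⌊246/303⌋=0 ⌊542/303⌋=1 ⌊838/303⌋=2 ⌊1134/303⌋=3 ⌊1430/303⌋=4 ⌊1726/303⌋=5 ⌊2022/303⌋=6 ⌊2318/303⌋=7 ⌊2614/303⌋=8 ⌊2910/303⌋=9
  n=10…19: ⌊3206/303⌋=10 ⌊3502/303⌋=11 ⌊3798/303⌋=12 ⌊4094/303⌋=13 ⌊4390/303⌋=14 ⌊4686/303⌋=15 ⌊4982/303⌋=16 ⌊5278/303⌋=17 ⌊5574/303⌋=18 ⌊5870/303⌋=19
  n=20…29: ⌊6166/303⌋=20 ⌊6462/303⌋=21 ⌊6758/303⌋=22 ⌊7054/303⌋=23 ⌊7350/303⌋=24 ⌊7646/303⌋=25 ⌊7942/303⌋=26 ⌊8238/303⌋=27 ⌊8534/303⌋=28 ⌊8830/303⌋=29
  n=30…39: ⌊9126/303⌋=30 ⌊9422/303⌋=31 ⌊9718/303⌋=32 ⌊10014/303⌋=33 ⌊10310/303⌋=34 ⌊10606/303⌋=35 ⌊10902/303⌋=35 ⌊11198/303⌋=36 ⌊11494/303⌋=37 ⌊11790/303⌋=38
  n=40…46: ⌊12086/303⌋=39 ⌊12382/303⌋=40 ⌊12678/303⌋=41 ⌊12974/303⌋=42 ⌊13270/303⌋=43 ⌊13566/303⌋=44 ⌊13862/303⌋=45
s_n = t_(n+1) − t_n for n = 0 … 45 gives
prefix = 1111111111111111111111111111111111101111111111
slide a length-4 window over [0..3] … [42..45] (43 windows); first occurrence of each distinct factor:
  [  0..  3] 1111
  [ 32.. 35] 1110
  [ 33.. 36] 1101
  [ 34.. 37] 1011
  [ 35.. 38] 0111
  (the other 38 windows repeat one of these)
distinct factors: {0111, 1011, 1101, 1110, 1111}
count = 5  (Sturmian bound for length 4 is 5)


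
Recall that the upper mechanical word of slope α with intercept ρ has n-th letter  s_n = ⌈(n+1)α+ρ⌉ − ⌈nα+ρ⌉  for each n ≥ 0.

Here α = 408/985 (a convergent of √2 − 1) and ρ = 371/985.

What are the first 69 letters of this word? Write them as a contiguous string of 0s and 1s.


n=0: ⌈(1·408+371)/985⌉ − ⌈(0·408+371)/985⌉ = ⌈779/985⌉ − ⌈371/985⌉ = 1 − 1 = 0
n=1: ⌈(2·408+371)/985⌉ − ⌈(1·408+371)/985⌉ = ⌈1187/985⌉ − ⌈779/985⌉ = 2 − 1 = 1
n=2: ⌈(3·408+371)/985⌉ − ⌈(2·408+371)/985⌉ = ⌈1595/985⌉ − ⌈1187/985⌉ = 2 − 2 = 0
n=3: ⌈(4·408+371)/985⌉ − ⌈(3·408+371)/985⌉ = ⌈2003/985⌉ − ⌈1595/985⌉ = 3 − 2 = 1
n=4: ⌈(5·408+371)/985⌉ − ⌈(4·408+371)/985⌉ = ⌈2411/985⌉ − ⌈2003/985⌉ = 3 − 3 = 0
n=5: ⌈(6·408+371)/985⌉ − ⌈(5·408+371)/985⌉ = ⌈2819/985⌉ − ⌈2411/985⌉ = 3 − 3 = 0
n=6: ⌈(7·408+371)/985⌉ − ⌈(6·408+371)/985⌉ = ⌈3227/985⌉ − ⌈2819/985⌉ = 4 − 3 = 1
n=7: ⌈(8·408+371)/985⌉ − ⌈(7·408+371)/985⌉ = ⌈3635/985⌉ − ⌈3227/985⌉ = 4 − 4 = 0
n=8: ⌈(9·408+371)/985⌉ − ⌈(8·408+371)/985⌉ = ⌈4043/985⌉ − ⌈3635/985⌉ = 5 − 4 = 1
n=9: ⌈(10·408+371)/985⌉ − ⌈(9·408+371)/985⌉ = ⌈4451/985⌉ − ⌈4043/985⌉ = 5 − 5 = 0
n=10: ⌈(11·408+371)/985⌉ − ⌈(10·408+371)/985⌉ = ⌈4859/985⌉ − ⌈4451/985⌉ = 5 − 5 = 0
n=11: ⌈(12·408+371)/985⌉ − ⌈(11·408+371)/985⌉ = ⌈5267/985⌉ − ⌈4859/985⌉ = 6 − 5 = 1
n=12: ⌈(13·408+371)/985⌉ − ⌈(12·408+371)/985⌉ = ⌈5675/985⌉ − ⌈5267/985⌉ = 6 − 6 = 0
n=13: ⌈(14·408+371)/985⌉ − ⌈(13·408+371)/985⌉ = ⌈6083/985⌉ − ⌈5675/985⌉ = 7 − 6 = 1
n=14: ⌈(15·408+371)/985⌉ − ⌈(14·408+371)/985⌉ = ⌈6491/985⌉ − ⌈6083/985⌉ = 7 − 7 = 0
n=15: ⌈(16·408+371)/985⌉ − ⌈(15·408+371)/985⌉ = ⌈6899/985⌉ − ⌈6491/985⌉ = 8 − 7 = 1
n=16: ⌈(17·408+371)/985⌉ − ⌈(16·408+371)/985⌉ = ⌈7307/985⌉ − ⌈6899/985⌉ = 8 − 8 = 0
n=17: ⌈(18·408+371)/985⌉ − ⌈(17·408+371)/985⌉ = ⌈7715/985⌉ − ⌈7307/985⌉ = 8 − 8 = 0
n=18: ⌈(19·408+371)/985⌉ − ⌈(18·408+371)/985⌉ = ⌈8123/985⌉ − ⌈7715/985⌉ = 9 − 8 = 1
n=19: ⌈(20·408+371)/985⌉ − ⌈(19·408+371)/985⌉ = ⌈8531/985⌉ − ⌈8123/985⌉ = 9 − 9 = 0
n=20: ⌈(21·408+371)/985⌉ − ⌈(20·408+371)/985⌉ = ⌈8939/985⌉ − ⌈8531/985⌉ = 10 − 9 = 1
n=21: ⌈(22·408+371)/985⌉ − ⌈(21·408+371)/985⌉ = ⌈9347/985⌉ − ⌈8939/985⌉ = 10 − 10 = 0
n=22: ⌈(23·408+371)/985⌉ − ⌈(22·408+371)/985⌉ = ⌈9755/985⌉ − ⌈9347/985⌉ = 10 − 10 = 0
n=23: ⌈(24·408+371)/985⌉ − ⌈(23·408+371)/985⌉ = ⌈10163/985⌉ − ⌈9755/985⌉ = 11 − 10 = 1
n=24: ⌈(25·408+371)/985⌉ − ⌈(24·408+371)/985⌉ = ⌈10571/985⌉ − ⌈10163/985⌉ = 11 − 11 = 0
n=25: ⌈(26·408+371)/985⌉ − ⌈(25·408+371)/985⌉ = ⌈10979/985⌉ − ⌈10571/985⌉ = 12 − 11 = 1
n=26: ⌈(27·408+371)/985⌉ − ⌈(26·408+371)/985⌉ = ⌈11387/985⌉ − ⌈10979/985⌉ = 12 − 12 = 0
n=27: ⌈(28·408+371)/985⌉ − ⌈(27·408+371)/985⌉ = ⌈11795/985⌉ − ⌈11387/985⌉ = 12 − 12 = 0
n=28: ⌈(29·408+371)/985⌉ − ⌈(28·408+371)/985⌉ = ⌈12203/985⌉ − ⌈11795/985⌉ = 13 − 12 = 1
n=29: ⌈(30·408+371)/985⌉ − ⌈(29·408+371)/985⌉ = ⌈12611/985⌉ − ⌈12203/985⌉ = 13 − 13 = 0
n=30: ⌈(31·408+371)/985⌉ − ⌈(30·408+371)/985⌉ = ⌈13019/985⌉ − ⌈12611/985⌉ = 14 − 13 = 1
n=31: ⌈(32·408+371)/985⌉ − ⌈(31·408+371)/985⌉ = ⌈13427/985⌉ − ⌈13019/985⌉ = 14 − 14 = 0
n=32: ⌈(33·408+371)/985⌉ − ⌈(32·408+371)/985⌉ = ⌈13835/985⌉ − ⌈13427/985⌉ = 15 − 14 = 1
n=33: ⌈(34·408+371)/985⌉ − ⌈(33·408+371)/985⌉ = ⌈14243/985⌉ − ⌈13835/985⌉ = 15 − 15 = 0
n=34: ⌈(35·408+371)/985⌉ − ⌈(34·408+371)/985⌉ = ⌈14651/985⌉ − ⌈14243/985⌉ = 15 − 15 = 0
n=35: ⌈(36·408+371)/985⌉ − ⌈(35·408+371)/985⌉ = ⌈15059/985⌉ − ⌈14651/985⌉ = 16 − 15 = 1
n=36: ⌈(37·408+371)/985⌉ − ⌈(36·408+371)/985⌉ = ⌈15467/985⌉ − ⌈15059/985⌉ = 16 − 16 = 0
n=37: ⌈(38·408+371)/985⌉ − ⌈(37·408+371)/985⌉ = ⌈15875/985⌉ − ⌈15467/985⌉ = 17 − 16 = 1
n=38: ⌈(39·408+371)/985⌉ − ⌈(38·408+371)/985⌉ = ⌈16283/985⌉ − ⌈15875/985⌉ = 17 − 17 = 0
n=39: ⌈(40·408+371)/985⌉ − ⌈(39·408+371)/985⌉ = ⌈16691/985⌉ − ⌈16283/985⌉ = 17 − 17 = 0
n=40: ⌈(41·408+371)/985⌉ − ⌈(40·408+371)/985⌉ = ⌈17099/985⌉ − ⌈16691/985⌉ = 18 − 17 = 1
n=41: ⌈(42·408+371)/985⌉ − ⌈(41·408+371)/985⌉ = ⌈17507/985⌉ − ⌈17099/985⌉ = 18 − 18 = 0
n=42: ⌈(43·408+371)/985⌉ − ⌈(42·408+371)/985⌉ = ⌈17915/985⌉ − ⌈17507/985⌉ = 19 − 18 = 1
n=43: ⌈(44·408+371)/985⌉ − ⌈(43·408+371)/985⌉ = ⌈18323/985⌉ − ⌈17915/985⌉ = 19 − 19 = 0
n=44: ⌈(45·408+371)/985⌉ − ⌈(44·408+371)/985⌉ = ⌈18731/985⌉ − ⌈18323/985⌉ = 20 − 19 = 1
n=45: ⌈(46·408+371)/985⌉ − ⌈(45·408+371)/985⌉ = ⌈19139/985⌉ − ⌈18731/985⌉ = 20 − 20 = 0
n=46: ⌈(47·408+371)/985⌉ − ⌈(46·408+371)/985⌉ = ⌈19547/985⌉ − ⌈19139/985⌉ = 20 − 20 = 0
n=47: ⌈(48·408+371)/985⌉ − ⌈(47·408+371)/985⌉ = ⌈19955/985⌉ − ⌈19547/985⌉ = 21 − 20 = 1
n=48: ⌈(49·408+371)/985⌉ − ⌈(48·408+371)/985⌉ = ⌈20363/985⌉ − ⌈19955/985⌉ = 21 − 21 = 0
n=49: ⌈(50·408+371)/985⌉ − ⌈(49·408+371)/985⌉ = ⌈20771/985⌉ − ⌈20363/985⌉ = 22 − 21 = 1
n=50: ⌈(51·408+371)/985⌉ − ⌈(50·408+371)/985⌉ = ⌈21179/985⌉ − ⌈20771/985⌉ = 22 − 22 = 0
n=51: ⌈(52·408+371)/985⌉ − ⌈(51·408+371)/985⌉ = ⌈21587/985⌉ − ⌈21179/985⌉ = 22 − 22 = 0
n=52: ⌈(53·408+371)/985⌉ − ⌈(52·408+371)/985⌉ = ⌈21995/985⌉ − ⌈21587/985⌉ = 23 − 22 = 1
n=53: ⌈(54·408+371)/985⌉ − ⌈(53·408+371)/985⌉ = ⌈22403/985⌉ − ⌈21995/985⌉ = 23 − 23 = 0
n=54: ⌈(55·408+371)/985⌉ − ⌈(54·408+371)/985⌉ = ⌈22811/985⌉ − ⌈22403/985⌉ = 24 − 23 = 1
n=55: ⌈(56·408+371)/985⌉ − ⌈(55·408+371)/985⌉ = ⌈23219/985⌉ − ⌈22811/985⌉ = 24 − 24 = 0
n=56: ⌈(57·408+371)/985⌉ − ⌈(56·408+371)/985⌉ = ⌈23627/985⌉ − ⌈23219/985⌉ = 24 − 24 = 0
n=57: ⌈(58·408+371)/985⌉ − ⌈(57·408+371)/985⌉ = ⌈24035/985⌉ − ⌈23627/985⌉ = 25 − 24 = 1
n=58: ⌈(59·408+371)/985⌉ − ⌈(58·408+371)/985⌉ = ⌈24443/985⌉ − ⌈24035/985⌉ = 25 − 25 = 0
n=59: ⌈(60·408+371)/985⌉ − ⌈(59·408+371)/985⌉ = ⌈24851/985⌉ − ⌈24443/985⌉ = 26 − 25 = 1
n=60: ⌈(61·408+371)/985⌉ − ⌈(60·408+371)/985⌉ = ⌈25259/985⌉ − ⌈24851/985⌉ = 26 − 26 = 0
n=61: ⌈(62·408+371)/985⌉ − ⌈(61·408+371)/985⌉ = ⌈25667/985⌉ − ⌈25259/985⌉ = 27 − 26 = 1
n=62: ⌈(63·408+371)/985⌉ − ⌈(62·408+371)/985⌉ = ⌈26075/985⌉ − ⌈25667/985⌉ = 27 − 27 = 0
n=63: ⌈(64·408+371)/985⌉ − ⌈(63·408+371)/985⌉ = ⌈26483/985⌉ − ⌈26075/985⌉ = 27 − 27 = 0
n=64: ⌈(65·408+371)/985⌉ − ⌈(64·408+371)/985⌉ = ⌈26891/985⌉ − ⌈26483/985⌉ = 28 − 27 = 1
n=65: ⌈(66·408+371)/985⌉ − ⌈(65·408+371)/985⌉ = ⌈27299/985⌉ − ⌈26891/985⌉ = 28 − 28 = 0
n=66: ⌈(67·408+371)/985⌉ − ⌈(66·408+371)/985⌉ = ⌈27707/985⌉ − ⌈27299/985⌉ = 29 − 28 = 1
n=67: ⌈(68·408+371)/985⌉ − ⌈(67·408+371)/985⌉ = ⌈28115/985⌉ − ⌈27707/985⌉ = 29 − 29 = 0
n=68: ⌈(69·408+371)/985⌉ − ⌈(68·408+371)/985⌉ = ⌈28523/985⌉ − ⌈28115/985⌉ = 29 − 29 = 0

010100101001010100101001010010101001010010101001010010100101010010100


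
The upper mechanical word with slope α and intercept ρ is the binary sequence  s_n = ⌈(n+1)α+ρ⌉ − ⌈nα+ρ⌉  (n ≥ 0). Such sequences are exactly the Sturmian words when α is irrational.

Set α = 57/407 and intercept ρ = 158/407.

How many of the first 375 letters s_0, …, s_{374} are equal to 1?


52

#1s = Σ_{n=0}^{374} s_n = Σ_{n=0}^{374} (⌈(n+1)α+ρ⌉ − ⌈nα+ρ⌉)
the sum telescopes: every ⌈nα+ρ⌉ with 0 < n < 375 appears once with + and once with −, leaving ⌈375α+ρ⌉ − ⌈0·α+ρ⌉
375α + ρ = (375·57 + 158) / 407 = 21533/407
ρ = 158/407
⌈21533/407⌉ = 53,  ⌈158/407⌉ = 1
#1s = 53 − 1 = 52


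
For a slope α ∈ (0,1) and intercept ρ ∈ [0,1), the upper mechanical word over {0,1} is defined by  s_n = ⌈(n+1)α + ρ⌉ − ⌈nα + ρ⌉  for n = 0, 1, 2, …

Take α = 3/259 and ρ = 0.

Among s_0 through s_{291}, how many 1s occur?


4

#1s = Σ_{n=0}^{291} s_n = Σ_{n=0}^{291} (⌈(n+1)α+ρ⌉ − ⌈nα+ρ⌉)
the sum telescopes: every ⌈nα+ρ⌉ with 0 < n < 292 appears once with + and once with −, leaving ⌈292α+ρ⌉ − ⌈0·α+ρ⌉
292α + ρ = (292·3) / 259 = 876/259
ρ = 0/259
⌈876/259⌉ = 4,  ⌈0/259⌉ = 0
#1s = 4 − 0 = 4


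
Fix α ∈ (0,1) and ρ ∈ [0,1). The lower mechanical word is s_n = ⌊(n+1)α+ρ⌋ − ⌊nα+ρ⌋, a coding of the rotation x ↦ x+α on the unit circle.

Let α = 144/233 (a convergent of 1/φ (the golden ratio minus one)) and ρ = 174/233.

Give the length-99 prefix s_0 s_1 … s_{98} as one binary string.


n=0: ⌊(1·144+174)/233⌋ − ⌊(0·144+174)/233⌋ = ⌊318/233⌋ − ⌊174/233⌋ = 1 − 0 = 1
n=1: ⌊(2·144+174)/233⌋ − ⌊(1·144+174)/233⌋ = ⌊462/233⌋ − ⌊318/233⌋ = 1 − 1 = 0
n=2: ⌊(3·144+174)/233⌋ − ⌊(2·144+174)/233⌋ = ⌊606/233⌋ − ⌊462/233⌋ = 2 − 1 = 1
n=3: ⌊(4·144+174)/233⌋ − ⌊(3·144+174)/233⌋ = ⌊750/233⌋ − ⌊606/233⌋ = 3 − 2 = 1
n=4: ⌊(5·144+174)/233⌋ − ⌊(4·144+174)/233⌋ = ⌊894/233⌋ − ⌊750/233⌋ = 3 − 3 = 0
n=5: ⌊(6·144+174)/233⌋ − ⌊(5·144+174)/233⌋ = ⌊1038/233⌋ − ⌊894/233⌋ = 4 − 3 = 1
n=6: ⌊(7·144+174)/233⌋ − ⌊(6·144+174)/233⌋ = ⌊1182/233⌋ − ⌊1038/233⌋ = 5 − 4 = 1
n=7: ⌊(8·144+174)/233⌋ − ⌊(7·144+174)/233⌋ = ⌊1326/233⌋ − ⌊1182/233⌋ = 5 − 5 = 0
n=8: ⌊(9·144+174)/233⌋ − ⌊(8·144+174)/233⌋ = ⌊1470/233⌋ − ⌊1326/233⌋ = 6 − 5 = 1
n=9: ⌊(10·144+174)/233⌋ − ⌊(9·144+174)/233⌋ = ⌊1614/233⌋ − ⌊1470/233⌋ = 6 − 6 = 0
n=10: ⌊(11·144+174)/233⌋ − ⌊(10·144+174)/233⌋ = ⌊1758/233⌋ − ⌊1614/233⌋ = 7 − 6 = 1
n=11: ⌊(12·144+174)/233⌋ − ⌊(11·144+174)/233⌋ = ⌊1902/233⌋ − ⌊1758/233⌋ = 8 − 7 = 1
n=12: ⌊(13·144+174)/233⌋ − ⌊(12·144+174)/233⌋ = ⌊2046/233⌋ − ⌊1902/233⌋ = 8 − 8 = 0
n=13: ⌊(14·144+174)/233⌋ − ⌊(13·144+174)/233⌋ = ⌊2190/233⌋ − ⌊2046/233⌋ = 9 − 8 = 1
n=14: ⌊(15·144+174)/233⌋ − ⌊(14·144+174)/233⌋ = ⌊2334/233⌋ − ⌊2190/233⌋ = 10 − 9 = 1
n=15: ⌊(16·144+174)/233⌋ − ⌊(15·144+174)/233⌋ = ⌊2478/233⌋ − ⌊2334/233⌋ = 10 − 10 = 0
n=16: ⌊(17·144+174)/233⌋ − ⌊(16·144+174)/233⌋ = ⌊2622/233⌋ − ⌊2478/233⌋ = 11 − 10 = 1
n=17: ⌊(18·144+174)/233⌋ − ⌊(17·144+174)/233⌋ = ⌊2766/233⌋ − ⌊2622/233⌋ = 11 − 11 = 0
n=18: ⌊(19·144+174)/233⌋ − ⌊(18·144+174)/233⌋ = ⌊2910/233⌋ − ⌊2766/233⌋ = 12 − 11 = 1
n=19: ⌊(20·144+174)/233⌋ − ⌊(19·144+174)/233⌋ = ⌊3054/233⌋ − ⌊2910/233⌋ = 13 − 12 = 1
n=20: ⌊(21·144+174)/233⌋ − ⌊(20·144+174)/233⌋ = ⌊3198/233⌋ − ⌊3054/233⌋ = 13 − 13 = 0
n=21: ⌊(22·144+174)/233⌋ − ⌊(21·144+174)/233⌋ = ⌊3342/233⌋ − ⌊3198/233⌋ = 14 − 13 = 1
n=22: ⌊(23·144+174)/233⌋ − ⌊(22·144+174)/233⌋ = ⌊3486/233⌋ − ⌊3342/233⌋ = 14 − 14 = 0
n=23: ⌊(24·144+174)/233⌋ − ⌊(23·144+174)/233⌋ = ⌊3630/233⌋ − ⌊3486/233⌋ = 15 − 14 = 1
n=24: ⌊(25·144+174)/233⌋ − ⌊(24·144+174)/233⌋ = ⌊3774/233⌋ − ⌊3630/233⌋ = 16 − 15 = 1
n=25: ⌊(26·144+174)/233⌋ − ⌊(25·144+174)/233⌋ = ⌊3918/233⌋ − ⌊3774/233⌋ = 16 − 16 = 0
n=26: ⌊(27·144+174)/233⌋ − ⌊(26·144+174)/233⌋ = ⌊4062/233⌋ − ⌊3918/233⌋ = 17 − 16 = 1
n=27: ⌊(28·144+174)/233⌋ − ⌊(27·144+174)/233⌋ = ⌊4206/233⌋ − ⌊4062/233⌋ = 18 − 17 = 1
n=28: ⌊(29·144+174)/233⌋ − ⌊(28·144+174)/233⌋ = ⌊4350/233⌋ − ⌊4206/233⌋ = 18 − 18 = 0
n=29: ⌊(30·144+174)/233⌋ − ⌊(29·144+174)/233⌋ = ⌊4494/233⌋ − ⌊4350/233⌋ = 19 − 18 = 1
n=30: ⌊(31·144+174)/233⌋ − ⌊(30·144+174)/233⌋ = ⌊4638/233⌋ − ⌊4494/233⌋ = 19 − 19 = 0
n=31: ⌊(32·144+174)/233⌋ − ⌊(31·144+174)/233⌋ = ⌊4782/233⌋ − ⌊4638/233⌋ = 20 − 19 = 1
n=32: ⌊(33·144+174)/233⌋ − ⌊(32·144+174)/233⌋ = ⌊4926/233⌋ − ⌊4782/233⌋ = 21 − 20 = 1
n=33: ⌊(34·144+174)/233⌋ − ⌊(33·144+174)/233⌋ = ⌊5070/233⌋ − ⌊4926/233⌋ = 21 − 21 = 0
n=34: ⌊(35·144+174)/233⌋ − ⌊(34·144+174)/233⌋ = ⌊5214/233⌋ − ⌊5070/233⌋ = 22 − 21 = 1
n=35: ⌊(36·144+174)/233⌋ − ⌊(35·144+174)/233⌋ = ⌊5358/233⌋ − ⌊5214/233⌋ = 22 − 22 = 0
n=36: ⌊(37·144+174)/233⌋ − ⌊(36·144+174)/233⌋ = ⌊5502/233⌋ − ⌊5358/233⌋ = 23 − 22 = 1
n=37: ⌊(38·144+174)/233⌋ − ⌊(37·144+174)/233⌋ = ⌊5646/233⌋ − ⌊5502/233⌋ = 24 − 23 = 1
n=38: ⌊(39·144+174)/233⌋ − ⌊(38·144+174)/233⌋ = ⌊5790/233⌋ − ⌊5646/233⌋ = 24 − 24 = 0
n=39: ⌊(40·144+174)/233⌋ − ⌊(39·144+174)/233⌋ = ⌊5934/233⌋ − ⌊5790/233⌋ = 25 − 24 = 1
n=40: ⌊(41·144+174)/233⌋ − ⌊(40·144+174)/233⌋ = ⌊6078/233⌋ − ⌊5934/233⌋ = 26 − 25 = 1
n=41: ⌊(42·144+174)/233⌋ − ⌊(41·144+174)/233⌋ = ⌊6222/233⌋ − ⌊6078/233⌋ = 26 − 26 = 0
n=42: ⌊(43·144+174)/233⌋ − ⌊(42·144+174)/233⌋ = ⌊6366/233⌋ − ⌊6222/233⌋ = 27 − 26 = 1
n=43: ⌊(44·144+174)/233⌋ − ⌊(43·144+174)/233⌋ = ⌊6510/233⌋ − ⌊6366/233⌋ = 27 − 27 = 0
n=44: ⌊(45·144+174)/233⌋ − ⌊(44·144+174)/233⌋ = ⌊6654/233⌋ − ⌊6510/233⌋ = 28 − 27 = 1
n=45: ⌊(46·144+174)/233⌋ − ⌊(45·144+174)/233⌋ = ⌊6798/233⌋ − ⌊6654/233⌋ = 29 − 28 = 1
n=46: ⌊(47·144+174)/233⌋ − ⌊(46·144+174)/233⌋ = ⌊6942/233⌋ − ⌊6798/233⌋ = 29 − 29 = 0
n=47: ⌊(48·144+174)/233⌋ − ⌊(47·144+174)/233⌋ = ⌊7086/233⌋ − ⌊6942/233⌋ = 30 − 29 = 1
n=48: ⌊(49·144+174)/233⌋ − ⌊(48·144+174)/233⌋ = ⌊7230/233⌋ − ⌊7086/233⌋ = 31 − 30 = 1
n=49: ⌊(50·144+174)/233⌋ − ⌊(49·144+174)/233⌋ = ⌊7374/233⌋ − ⌊7230/233⌋ = 31 − 31 = 0
n=50: ⌊(51·144+174)/233⌋ − ⌊(50·144+174)/233⌋ = ⌊7518/233⌋ − ⌊7374/233⌋ = 32 − 31 = 1
n=51: ⌊(52·144+174)/233⌋ − ⌊(51·144+174)/233⌋ = ⌊7662/233⌋ − ⌊7518/233⌋ = 32 − 32 = 0
n=52: ⌊(53·144+174)/233⌋ − ⌊(52·144+174)/233⌋ = ⌊7806/233⌋ − ⌊7662/233⌋ = 33 − 32 = 1
n=53: ⌊(54·144+174)/233⌋ − ⌊(53·144+174)/233⌋ = ⌊7950/233⌋ − ⌊7806/233⌋ = 34 − 33 = 1
n=54: ⌊(55·144+174)/233⌋ − ⌊(54·144+174)/233⌋ = ⌊8094/233⌋ − ⌊7950/233⌋ = 34 − 34 = 0
n=55: ⌊(56·144+174)/233⌋ − ⌊(55·144+174)/233⌋ = ⌊8238/233⌋ − ⌊8094/233⌋ = 35 − 34 = 1
n=56: ⌊(57·144+174)/233⌋ − ⌊(56·144+174)/233⌋ = ⌊8382/233⌋ − ⌊8238/233⌋ = 35 − 35 = 0
n=57: ⌊(58·144+174)/233⌋ − ⌊(57·144+174)/233⌋ = ⌊8526/233⌋ − ⌊8382/233⌋ = 36 − 35 = 1
n=58: ⌊(59·144+174)/233⌋ − ⌊(58·144+174)/233⌋ = ⌊8670/233⌋ − ⌊8526/233⌋ = 37 − 36 = 1
n=59: ⌊(60·144+174)/233⌋ − ⌊(59·144+174)/233⌋ = ⌊8814/233⌋ − ⌊8670/233⌋ = 37 − 37 = 0
n=60: ⌊(61·144+174)/233⌋ − ⌊(60·144+174)/233⌋ = ⌊8958/233⌋ − ⌊8814/233⌋ = 38 − 37 = 1
n=61: ⌊(62·144+174)/233⌋ − ⌊(61·144+174)/233⌋ = ⌊9102/233⌋ − ⌊8958/233⌋ = 39 − 38 = 1
n=62: ⌊(63·144+174)/233⌋ − ⌊(62·144+174)/233⌋ = ⌊9246/233⌋ − ⌊9102/233⌋ = 39 − 39 = 0
n=63: ⌊(64·144+174)/233⌋ − ⌊(63·144+174)/233⌋ = ⌊9390/233⌋ − ⌊9246/233⌋ = 40 − 39 = 1
n=64: ⌊(65·144+174)/233⌋ − ⌊(64·144+174)/233⌋ = ⌊9534/233⌋ − ⌊9390/233⌋ = 40 − 40 = 0
n=65: ⌊(66·144+174)/233⌋ − ⌊(65·144+174)/233⌋ = ⌊9678/233⌋ − ⌊9534/233⌋ = 41 − 40 = 1
n=66: ⌊(67·144+174)/233⌋ − ⌊(66·144+174)/233⌋ = ⌊9822/233⌋ − ⌊9678/233⌋ = 42 − 41 = 1
n=67: ⌊(68·144+174)/233⌋ − ⌊(67·144+174)/233⌋ = ⌊9966/233⌋ − ⌊9822/233⌋ = 42 − 42 = 0
n=68: ⌊(69·144+174)/233⌋ − ⌊(68·144+174)/233⌋ = ⌊10110/233⌋ − ⌊9966/233⌋ = 43 − 42 = 1
n=69: ⌊(70·144+174)/233⌋ − ⌊(69·144+174)/233⌋ = ⌊10254/233⌋ − ⌊10110/233⌋ = 44 − 43 = 1
n=70: ⌊(71·144+174)/233⌋ − ⌊(70·144+174)/233⌋ = ⌊10398/233⌋ − ⌊10254/233⌋ = 44 − 44 = 0
n=71: ⌊(72·144+174)/233⌋ − ⌊(71·144+174)/233⌋ = ⌊10542/233⌋ − ⌊10398/233⌋ = 45 − 44 = 1
n=72: ⌊(73·144+174)/233⌋ − ⌊(72·144+174)/233⌋ = ⌊10686/233⌋ − ⌊10542/233⌋ = 45 − 45 = 0
n=73: ⌊(74·144+174)/233⌋ − ⌊(73·144+174)/233⌋ = ⌊10830/233⌋ − ⌊10686/233⌋ = 46 − 45 = 1
n=74: ⌊(75·144+174)/233⌋ − ⌊(74·144+174)/233⌋ = ⌊10974/233⌋ − ⌊10830/233⌋ = 47 − 46 = 1
n=75: ⌊(76·144+174)/233⌋ − ⌊(75·144+174)/233⌋ = ⌊11118/233⌋ − ⌊10974/233⌋ = 47 − 47 = 0
n=76: ⌊(77·144+174)/233⌋ − ⌊(76·144+174)/233⌋ = ⌊11262/233⌋ − ⌊11118/233⌋ = 48 − 47 = 1
n=77: ⌊(78·144+174)/233⌋ − ⌊(77·144+174)/233⌋ = ⌊11406/233⌋ − ⌊11262/233⌋ = 48 − 48 = 0
n=78: ⌊(79·144+174)/233⌋ − ⌊(78·144+174)/233⌋ = ⌊11550/233⌋ − ⌊11406/233⌋ = 49 − 48 = 1
n=79: ⌊(80·144+174)/233⌋ − ⌊(79·144+174)/233⌋ = ⌊11694/233⌋ − ⌊11550/233⌋ = 50 − 49 = 1
n=80: ⌊(81·144+174)/233⌋ − ⌊(80·144+174)/233⌋ = ⌊11838/233⌋ − ⌊11694/233⌋ = 50 − 50 = 0
n=81: ⌊(82·144+174)/233⌋ − ⌊(81·144+174)/233⌋ = ⌊11982/233⌋ − ⌊11838/233⌋ = 51 − 50 = 1
n=82: ⌊(83·144+174)/233⌋ − ⌊(82·144+174)/233⌋ = ⌊12126/233⌋ − ⌊11982/233⌋ = 52 − 51 = 1
n=83: ⌊(84·144+174)/233⌋ − ⌊(83·144+174)/233⌋ = ⌊12270/233⌋ − ⌊12126/233⌋ = 52 − 52 = 0
n=84: ⌊(85·144+174)/233⌋ − ⌊(84·144+174)/233⌋ = ⌊12414/233⌋ − ⌊12270/233⌋ = 53 − 52 = 1
n=85: ⌊(86·144+174)/233⌋ − ⌊(85·144+174)/233⌋ = ⌊12558/233⌋ − ⌊12414/233⌋ = 53 − 53 = 0
n=86: ⌊(87·144+174)/233⌋ − ⌊(86·144+174)/233⌋ = ⌊12702/233⌋ − ⌊12558/233⌋ = 54 − 53 = 1
n=87: ⌊(88·144+174)/233⌋ − ⌊(87·144+174)/233⌋ = ⌊12846/233⌋ − ⌊12702/233⌋ = 55 − 54 = 1
n=88: ⌊(89·144+174)/233⌋ − ⌊(88·144+174)/233⌋ = ⌊12990/233⌋ − ⌊12846/233⌋ = 55 − 55 = 0
n=89: ⌊(90·144+174)/233⌋ − ⌊(89·144+174)/233⌋ = ⌊13134/233⌋ − ⌊12990/233⌋ = 56 − 55 = 1
n=90: ⌊(91·144+174)/233⌋ − ⌊(90·144+174)/233⌋ = ⌊13278/233⌋ − ⌊13134/233⌋ = 56 − 56 = 0
n=91: ⌊(92·144+174)/233⌋ − ⌊(91·144+174)/233⌋ = ⌊13422/233⌋ − ⌊13278/233⌋ = 57 − 56 = 1
n=92: ⌊(93·144+174)/233⌋ − ⌊(92·144+174)/233⌋ = ⌊13566/233⌋ − ⌊13422/233⌋ = 58 − 57 = 1
n=93: ⌊(94·144+174)/233⌋ − ⌊(93·144+174)/233⌋ = ⌊13710/233⌋ − ⌊13566/233⌋ = 58 − 58 = 0
n=94: ⌊(95·144+174)/233⌋ − ⌊(94·144+174)/233⌋ = ⌊13854/233⌋ − ⌊13710/233⌋ = 59 − 58 = 1
n=95: ⌊(96·144+174)/233⌋ − ⌊(95·144+174)/233⌋ = ⌊13998/233⌋ − ⌊13854/233⌋ = 60 − 59 = 1
n=96: ⌊(97·144+174)/233⌋ − ⌊(96·144+174)/233⌋ = ⌊14142/233⌋ − ⌊13998/233⌋ = 60 − 60 = 0
n=97: ⌊(98·144+174)/233⌋ − ⌊(97·144+174)/233⌋ = ⌊14286/233⌋ − ⌊14142/233⌋ = 61 − 60 = 1
n=98: ⌊(99·144+174)/233⌋ − ⌊(98·144+174)/233⌋ = ⌊14430/233⌋ − ⌊14286/233⌋ = 61 − 61 = 0

101101101011011010110101101101011010110110101101101011010110110101101101011010110110101101011011010
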